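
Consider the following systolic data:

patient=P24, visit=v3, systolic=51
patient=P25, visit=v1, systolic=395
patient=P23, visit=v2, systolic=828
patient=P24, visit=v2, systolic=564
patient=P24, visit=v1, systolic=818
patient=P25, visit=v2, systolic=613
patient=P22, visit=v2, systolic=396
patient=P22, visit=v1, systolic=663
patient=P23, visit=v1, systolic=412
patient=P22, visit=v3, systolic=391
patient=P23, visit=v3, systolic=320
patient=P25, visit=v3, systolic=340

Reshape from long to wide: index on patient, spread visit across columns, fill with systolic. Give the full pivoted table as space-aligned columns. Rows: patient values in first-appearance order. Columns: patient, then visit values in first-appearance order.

patient  v3   v1   v2 
P24      51   818  564
P25      340  395  613
P23      320  412  828
P22      391  663  396

Columns: patient plus the 3 distinct visit values (v3, v1, v2).
For example, row P24 column v3 takes systolic=51 from the long row (P24, v3).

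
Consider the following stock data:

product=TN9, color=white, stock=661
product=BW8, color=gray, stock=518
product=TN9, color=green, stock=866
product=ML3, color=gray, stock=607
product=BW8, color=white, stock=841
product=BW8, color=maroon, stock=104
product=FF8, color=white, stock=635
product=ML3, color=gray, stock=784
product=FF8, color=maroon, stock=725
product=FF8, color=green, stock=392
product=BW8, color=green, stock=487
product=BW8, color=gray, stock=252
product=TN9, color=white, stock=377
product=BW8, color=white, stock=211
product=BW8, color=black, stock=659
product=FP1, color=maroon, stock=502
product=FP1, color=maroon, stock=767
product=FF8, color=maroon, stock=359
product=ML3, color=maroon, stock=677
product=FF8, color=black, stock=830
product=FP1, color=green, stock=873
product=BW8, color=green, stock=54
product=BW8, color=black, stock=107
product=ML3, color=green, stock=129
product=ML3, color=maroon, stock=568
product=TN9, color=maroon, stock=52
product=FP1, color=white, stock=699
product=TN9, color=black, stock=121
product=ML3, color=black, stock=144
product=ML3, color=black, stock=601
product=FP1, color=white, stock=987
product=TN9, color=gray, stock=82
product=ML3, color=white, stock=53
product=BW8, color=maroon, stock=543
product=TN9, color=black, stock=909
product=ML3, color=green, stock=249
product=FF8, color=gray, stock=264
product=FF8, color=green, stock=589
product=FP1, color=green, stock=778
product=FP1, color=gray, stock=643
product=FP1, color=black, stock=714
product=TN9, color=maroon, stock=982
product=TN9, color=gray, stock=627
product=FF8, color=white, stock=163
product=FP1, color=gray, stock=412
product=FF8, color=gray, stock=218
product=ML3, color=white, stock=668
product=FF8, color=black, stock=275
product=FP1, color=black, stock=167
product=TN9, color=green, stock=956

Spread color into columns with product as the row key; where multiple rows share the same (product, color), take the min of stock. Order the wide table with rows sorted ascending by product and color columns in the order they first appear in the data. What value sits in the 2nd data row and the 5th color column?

275

With rows sorted ascending by product, row 2 is product=FF8. color columns in first-appearance order: white, gray, green, maroon, black; column 5 is black.
Long rows with product=FF8, color=black: min(830, 275) = 275.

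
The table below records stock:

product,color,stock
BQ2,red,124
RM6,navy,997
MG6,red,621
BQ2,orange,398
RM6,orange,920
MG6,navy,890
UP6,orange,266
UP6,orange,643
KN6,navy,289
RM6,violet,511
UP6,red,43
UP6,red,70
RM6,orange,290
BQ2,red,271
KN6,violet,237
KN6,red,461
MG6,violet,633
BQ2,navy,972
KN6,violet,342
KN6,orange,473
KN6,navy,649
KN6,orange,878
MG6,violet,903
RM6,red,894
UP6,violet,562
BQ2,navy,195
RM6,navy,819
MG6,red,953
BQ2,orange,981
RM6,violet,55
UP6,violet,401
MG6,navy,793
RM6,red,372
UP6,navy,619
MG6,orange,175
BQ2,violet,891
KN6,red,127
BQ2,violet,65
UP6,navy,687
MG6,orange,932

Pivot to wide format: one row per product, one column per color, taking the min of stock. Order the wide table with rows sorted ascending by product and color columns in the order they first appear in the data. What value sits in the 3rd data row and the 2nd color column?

With rows sorted ascending by product, row 3 is product=MG6. color columns in first-appearance order: red, navy, orange, violet; column 2 is navy.
Long rows with product=MG6, color=navy: min(890, 793) = 793.

793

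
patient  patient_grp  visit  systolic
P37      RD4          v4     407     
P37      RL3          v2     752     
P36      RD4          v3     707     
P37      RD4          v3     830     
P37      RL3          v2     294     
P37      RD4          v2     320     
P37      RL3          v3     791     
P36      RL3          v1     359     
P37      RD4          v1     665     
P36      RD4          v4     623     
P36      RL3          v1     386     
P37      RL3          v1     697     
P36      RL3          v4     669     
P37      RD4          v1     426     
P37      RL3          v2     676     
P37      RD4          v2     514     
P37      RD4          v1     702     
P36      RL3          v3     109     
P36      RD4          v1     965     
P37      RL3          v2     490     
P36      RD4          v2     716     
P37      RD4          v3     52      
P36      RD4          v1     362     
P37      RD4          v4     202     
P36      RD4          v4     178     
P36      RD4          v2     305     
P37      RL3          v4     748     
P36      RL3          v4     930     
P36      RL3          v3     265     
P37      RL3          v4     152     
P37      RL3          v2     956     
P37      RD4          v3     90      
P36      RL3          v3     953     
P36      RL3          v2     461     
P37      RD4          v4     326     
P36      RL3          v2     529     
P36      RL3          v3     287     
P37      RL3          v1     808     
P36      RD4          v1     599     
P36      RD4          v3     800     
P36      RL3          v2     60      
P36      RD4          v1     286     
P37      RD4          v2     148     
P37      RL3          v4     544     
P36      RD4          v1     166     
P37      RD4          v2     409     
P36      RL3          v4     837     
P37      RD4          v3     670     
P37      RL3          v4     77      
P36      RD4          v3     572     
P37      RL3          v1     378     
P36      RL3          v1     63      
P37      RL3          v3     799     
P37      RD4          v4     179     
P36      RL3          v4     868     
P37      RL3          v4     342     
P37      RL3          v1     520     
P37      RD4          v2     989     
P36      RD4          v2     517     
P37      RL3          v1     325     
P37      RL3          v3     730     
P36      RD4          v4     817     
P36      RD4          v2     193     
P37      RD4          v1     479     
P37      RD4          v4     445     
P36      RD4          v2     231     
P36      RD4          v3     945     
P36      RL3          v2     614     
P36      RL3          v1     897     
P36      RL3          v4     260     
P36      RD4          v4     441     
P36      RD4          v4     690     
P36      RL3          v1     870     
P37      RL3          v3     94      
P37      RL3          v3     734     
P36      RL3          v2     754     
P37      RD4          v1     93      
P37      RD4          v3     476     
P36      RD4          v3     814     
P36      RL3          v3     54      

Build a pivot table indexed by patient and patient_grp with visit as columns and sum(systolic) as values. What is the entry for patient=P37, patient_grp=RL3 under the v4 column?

1863

Rows with patient=P37, patient_grp=RL3 and visit=v4: systolic values are 748, 152, 544, 77, 342.
748 + 152 + 544 + 77 + 342 = 1863.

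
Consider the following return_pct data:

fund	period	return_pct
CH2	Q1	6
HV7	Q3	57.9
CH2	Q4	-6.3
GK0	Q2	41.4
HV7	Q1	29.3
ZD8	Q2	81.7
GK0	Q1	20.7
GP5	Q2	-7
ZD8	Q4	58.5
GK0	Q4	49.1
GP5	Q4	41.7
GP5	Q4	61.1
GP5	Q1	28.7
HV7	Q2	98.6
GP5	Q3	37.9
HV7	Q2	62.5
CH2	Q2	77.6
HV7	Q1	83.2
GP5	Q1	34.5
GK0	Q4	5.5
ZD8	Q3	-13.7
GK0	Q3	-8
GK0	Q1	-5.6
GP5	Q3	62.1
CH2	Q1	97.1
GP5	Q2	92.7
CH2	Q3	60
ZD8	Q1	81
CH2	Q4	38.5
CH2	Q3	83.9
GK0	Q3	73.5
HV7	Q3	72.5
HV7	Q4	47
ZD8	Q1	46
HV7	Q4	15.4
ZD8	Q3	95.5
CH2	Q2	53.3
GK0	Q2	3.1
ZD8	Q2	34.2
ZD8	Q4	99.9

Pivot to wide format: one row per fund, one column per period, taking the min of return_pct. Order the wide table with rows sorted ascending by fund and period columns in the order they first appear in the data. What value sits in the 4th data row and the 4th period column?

With rows sorted ascending by fund, row 4 is fund=HV7. period columns in first-appearance order: Q1, Q3, Q4, Q2; column 4 is Q2.
Long rows with fund=HV7, period=Q2: min(98.6, 62.5) = 62.5.

62.5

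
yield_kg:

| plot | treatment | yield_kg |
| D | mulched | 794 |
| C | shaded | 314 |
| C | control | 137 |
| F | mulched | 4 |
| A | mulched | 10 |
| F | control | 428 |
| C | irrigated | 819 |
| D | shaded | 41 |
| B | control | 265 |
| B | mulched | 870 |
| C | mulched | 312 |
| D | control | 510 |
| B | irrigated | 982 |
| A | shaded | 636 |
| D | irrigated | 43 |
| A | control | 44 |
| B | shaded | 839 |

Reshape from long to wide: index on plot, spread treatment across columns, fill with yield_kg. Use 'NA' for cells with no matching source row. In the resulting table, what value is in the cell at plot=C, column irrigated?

The long row with plot=C, treatment=irrigated has yield_kg=819.

819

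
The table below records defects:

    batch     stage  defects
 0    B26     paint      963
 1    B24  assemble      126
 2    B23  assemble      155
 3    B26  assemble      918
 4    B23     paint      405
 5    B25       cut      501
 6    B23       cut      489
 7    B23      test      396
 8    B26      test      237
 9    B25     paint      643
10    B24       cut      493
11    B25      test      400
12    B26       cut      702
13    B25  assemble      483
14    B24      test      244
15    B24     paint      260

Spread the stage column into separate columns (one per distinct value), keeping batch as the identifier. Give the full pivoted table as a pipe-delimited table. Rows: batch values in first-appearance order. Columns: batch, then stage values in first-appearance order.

| batch | paint | assemble | cut | test |
| B26 | 963 | 918 | 702 | 237 |
| B24 | 260 | 126 | 493 | 244 |
| B23 | 405 | 155 | 489 | 396 |
| B25 | 643 | 483 | 501 | 400 |

Columns: batch plus the 4 distinct stage values (paint, assemble, cut, test).
For example, row B26 column paint takes defects=963 from the long row (B26, paint).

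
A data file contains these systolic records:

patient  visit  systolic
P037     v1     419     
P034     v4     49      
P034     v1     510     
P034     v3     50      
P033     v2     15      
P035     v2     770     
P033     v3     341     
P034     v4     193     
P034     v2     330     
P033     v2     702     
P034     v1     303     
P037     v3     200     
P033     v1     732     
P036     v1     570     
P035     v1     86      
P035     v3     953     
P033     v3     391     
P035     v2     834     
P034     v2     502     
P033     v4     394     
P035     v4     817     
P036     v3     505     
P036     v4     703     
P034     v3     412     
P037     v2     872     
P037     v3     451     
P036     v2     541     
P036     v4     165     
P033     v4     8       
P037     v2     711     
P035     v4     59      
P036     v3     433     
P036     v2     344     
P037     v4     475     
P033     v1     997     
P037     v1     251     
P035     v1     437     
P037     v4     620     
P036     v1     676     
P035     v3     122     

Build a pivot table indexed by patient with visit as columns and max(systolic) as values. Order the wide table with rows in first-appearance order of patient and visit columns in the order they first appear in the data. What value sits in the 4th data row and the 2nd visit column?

With rows in first-appearance order of patient, row 4 is patient=P035. visit columns in first-appearance order: v1, v4, v3, v2; column 2 is v4.
Long rows with patient=P035, visit=v4: max(817, 59) = 817.

817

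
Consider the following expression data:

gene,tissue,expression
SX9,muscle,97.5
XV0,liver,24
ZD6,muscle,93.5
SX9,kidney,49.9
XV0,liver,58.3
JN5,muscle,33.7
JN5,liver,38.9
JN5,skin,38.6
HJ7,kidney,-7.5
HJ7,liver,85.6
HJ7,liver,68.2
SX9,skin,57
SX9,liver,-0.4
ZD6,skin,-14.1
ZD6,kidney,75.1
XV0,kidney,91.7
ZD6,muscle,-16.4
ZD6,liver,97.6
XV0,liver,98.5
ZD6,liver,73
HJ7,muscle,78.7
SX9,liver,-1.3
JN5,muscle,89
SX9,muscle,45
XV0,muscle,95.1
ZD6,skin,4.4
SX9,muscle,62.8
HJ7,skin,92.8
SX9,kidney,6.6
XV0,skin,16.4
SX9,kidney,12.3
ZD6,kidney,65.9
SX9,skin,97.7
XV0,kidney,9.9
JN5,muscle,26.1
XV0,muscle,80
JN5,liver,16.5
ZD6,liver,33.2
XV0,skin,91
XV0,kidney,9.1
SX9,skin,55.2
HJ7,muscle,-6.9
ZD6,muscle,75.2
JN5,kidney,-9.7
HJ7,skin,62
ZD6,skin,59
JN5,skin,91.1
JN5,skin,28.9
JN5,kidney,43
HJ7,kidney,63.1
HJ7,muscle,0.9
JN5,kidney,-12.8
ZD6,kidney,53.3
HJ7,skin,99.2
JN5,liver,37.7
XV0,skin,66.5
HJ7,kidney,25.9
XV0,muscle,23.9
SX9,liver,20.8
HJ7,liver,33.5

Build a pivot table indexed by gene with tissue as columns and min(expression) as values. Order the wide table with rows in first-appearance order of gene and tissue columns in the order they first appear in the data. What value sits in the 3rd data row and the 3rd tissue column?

With rows in first-appearance order of gene, row 3 is gene=ZD6. tissue columns in first-appearance order: muscle, liver, kidney, skin; column 3 is kidney.
Long rows with gene=ZD6, tissue=kidney: min(75.1, 65.9, 53.3) = 53.3.

53.3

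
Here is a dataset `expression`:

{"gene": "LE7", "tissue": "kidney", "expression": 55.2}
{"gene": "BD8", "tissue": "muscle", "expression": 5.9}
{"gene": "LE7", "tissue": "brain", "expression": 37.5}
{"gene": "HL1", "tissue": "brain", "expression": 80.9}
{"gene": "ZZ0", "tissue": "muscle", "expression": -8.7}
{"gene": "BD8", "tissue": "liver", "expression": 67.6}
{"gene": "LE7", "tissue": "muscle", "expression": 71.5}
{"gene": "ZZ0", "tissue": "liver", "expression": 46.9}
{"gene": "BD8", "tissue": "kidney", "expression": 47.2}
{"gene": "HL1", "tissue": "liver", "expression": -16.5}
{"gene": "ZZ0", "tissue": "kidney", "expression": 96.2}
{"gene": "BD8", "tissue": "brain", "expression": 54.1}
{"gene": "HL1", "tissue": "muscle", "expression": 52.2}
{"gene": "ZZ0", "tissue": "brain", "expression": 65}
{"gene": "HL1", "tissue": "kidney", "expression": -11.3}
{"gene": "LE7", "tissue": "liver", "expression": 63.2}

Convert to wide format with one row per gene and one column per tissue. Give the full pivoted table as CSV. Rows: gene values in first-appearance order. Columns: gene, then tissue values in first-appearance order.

gene,kidney,muscle,brain,liver
LE7,55.2,71.5,37.5,63.2
BD8,47.2,5.9,54.1,67.6
HL1,-11.3,52.2,80.9,-16.5
ZZ0,96.2,-8.7,65,46.9

Columns: gene plus the 4 distinct tissue values (kidney, muscle, brain, liver).
For example, row LE7 column kidney takes expression=55.2 from the long row (LE7, kidney).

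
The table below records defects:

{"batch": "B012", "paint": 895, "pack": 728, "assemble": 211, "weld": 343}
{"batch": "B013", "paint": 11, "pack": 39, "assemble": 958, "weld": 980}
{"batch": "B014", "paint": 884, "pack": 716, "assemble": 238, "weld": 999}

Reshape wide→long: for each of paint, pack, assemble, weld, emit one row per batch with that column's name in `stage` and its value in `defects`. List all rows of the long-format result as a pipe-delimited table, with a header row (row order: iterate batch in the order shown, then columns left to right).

| batch | stage | defects |
| B012 | paint | 895 |
| B012 | pack | 728 |
| B012 | assemble | 211 |
| B012 | weld | 343 |
| B013 | paint | 11 |
| B013 | pack | 39 |
| B013 | assemble | 958 |
| B013 | weld | 980 |
| B014 | paint | 884 |
| B014 | pack | 716 |
| B014 | assemble | 238 |
| B014 | weld | 999 |

Each (batch, column) pair becomes one row: 3 × 4 = 12 rows.
For example, (B012, paint) → defects=895.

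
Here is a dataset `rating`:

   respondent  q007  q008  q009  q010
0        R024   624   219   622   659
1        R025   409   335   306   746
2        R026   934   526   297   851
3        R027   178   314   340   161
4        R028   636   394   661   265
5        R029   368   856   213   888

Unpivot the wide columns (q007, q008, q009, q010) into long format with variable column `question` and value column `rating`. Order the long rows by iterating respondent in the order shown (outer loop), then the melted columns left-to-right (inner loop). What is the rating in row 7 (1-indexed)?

24 rows total (6 × 4). Row 7: index ⌊(7-1)/4⌋ = 1 into respondent → R025; (7-1) mod 4 = 2 into the melted columns → q009.
So row 7 is (R025, q009, 306); rating = 306.

306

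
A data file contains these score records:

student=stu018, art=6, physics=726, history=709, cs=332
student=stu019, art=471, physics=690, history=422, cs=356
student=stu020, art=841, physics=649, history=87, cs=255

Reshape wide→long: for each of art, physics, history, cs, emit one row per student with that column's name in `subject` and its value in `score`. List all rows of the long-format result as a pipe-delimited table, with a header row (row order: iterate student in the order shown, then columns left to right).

| student | subject | score |
| stu018 | art | 6 |
| stu018 | physics | 726 |
| stu018 | history | 709 |
| stu018 | cs | 332 |
| stu019 | art | 471 |
| stu019 | physics | 690 |
| stu019 | history | 422 |
| stu019 | cs | 356 |
| stu020 | art | 841 |
| stu020 | physics | 649 |
| stu020 | history | 87 |
| stu020 | cs | 255 |

Each (student, column) pair becomes one row: 3 × 4 = 12 rows.
For example, (stu018, art) → score=6.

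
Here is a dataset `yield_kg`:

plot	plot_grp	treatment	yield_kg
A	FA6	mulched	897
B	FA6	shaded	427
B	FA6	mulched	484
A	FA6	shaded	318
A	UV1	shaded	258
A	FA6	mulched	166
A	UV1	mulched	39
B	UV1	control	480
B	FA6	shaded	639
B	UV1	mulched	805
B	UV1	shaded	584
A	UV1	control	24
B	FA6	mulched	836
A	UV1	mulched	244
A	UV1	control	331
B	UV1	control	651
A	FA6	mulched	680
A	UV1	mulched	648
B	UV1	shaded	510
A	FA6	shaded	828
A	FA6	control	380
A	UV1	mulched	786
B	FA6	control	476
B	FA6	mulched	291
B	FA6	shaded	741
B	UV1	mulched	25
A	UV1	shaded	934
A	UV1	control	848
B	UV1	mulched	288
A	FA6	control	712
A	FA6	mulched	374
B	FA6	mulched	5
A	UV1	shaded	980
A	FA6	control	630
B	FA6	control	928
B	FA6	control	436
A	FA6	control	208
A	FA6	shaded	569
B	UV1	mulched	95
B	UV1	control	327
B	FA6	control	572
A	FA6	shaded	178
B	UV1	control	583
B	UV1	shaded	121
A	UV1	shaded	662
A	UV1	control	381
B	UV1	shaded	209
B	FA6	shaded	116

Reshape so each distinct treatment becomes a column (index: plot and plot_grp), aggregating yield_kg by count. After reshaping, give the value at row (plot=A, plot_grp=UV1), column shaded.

4

Rows with plot=A, plot_grp=UV1 and treatment=shaded: yield_kg values are 258, 934, 980, 662.
4 rows match — count = 4.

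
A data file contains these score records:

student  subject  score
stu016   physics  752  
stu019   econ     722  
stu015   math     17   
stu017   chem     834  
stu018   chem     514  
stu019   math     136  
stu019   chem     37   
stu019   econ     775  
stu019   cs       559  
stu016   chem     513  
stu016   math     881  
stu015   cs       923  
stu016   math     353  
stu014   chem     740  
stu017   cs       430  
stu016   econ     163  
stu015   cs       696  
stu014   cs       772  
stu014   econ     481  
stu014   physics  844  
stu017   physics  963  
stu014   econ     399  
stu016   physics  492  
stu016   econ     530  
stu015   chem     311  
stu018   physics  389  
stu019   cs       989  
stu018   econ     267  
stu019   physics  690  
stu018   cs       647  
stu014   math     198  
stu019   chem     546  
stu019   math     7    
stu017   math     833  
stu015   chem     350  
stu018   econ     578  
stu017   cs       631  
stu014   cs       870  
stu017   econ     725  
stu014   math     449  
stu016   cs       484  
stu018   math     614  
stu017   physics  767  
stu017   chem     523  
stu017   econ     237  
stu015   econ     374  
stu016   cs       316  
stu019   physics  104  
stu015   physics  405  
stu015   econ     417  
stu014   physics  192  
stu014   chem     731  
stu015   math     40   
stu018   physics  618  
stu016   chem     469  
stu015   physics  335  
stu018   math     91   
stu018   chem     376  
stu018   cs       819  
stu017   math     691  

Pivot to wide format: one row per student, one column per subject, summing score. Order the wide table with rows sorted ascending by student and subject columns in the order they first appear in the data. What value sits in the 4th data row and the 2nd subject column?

962

With rows sorted ascending by student, row 4 is student=stu017. subject columns in first-appearance order: physics, econ, math, chem, cs; column 2 is econ.
Long rows with student=stu017, subject=econ: 725 + 237 = 962.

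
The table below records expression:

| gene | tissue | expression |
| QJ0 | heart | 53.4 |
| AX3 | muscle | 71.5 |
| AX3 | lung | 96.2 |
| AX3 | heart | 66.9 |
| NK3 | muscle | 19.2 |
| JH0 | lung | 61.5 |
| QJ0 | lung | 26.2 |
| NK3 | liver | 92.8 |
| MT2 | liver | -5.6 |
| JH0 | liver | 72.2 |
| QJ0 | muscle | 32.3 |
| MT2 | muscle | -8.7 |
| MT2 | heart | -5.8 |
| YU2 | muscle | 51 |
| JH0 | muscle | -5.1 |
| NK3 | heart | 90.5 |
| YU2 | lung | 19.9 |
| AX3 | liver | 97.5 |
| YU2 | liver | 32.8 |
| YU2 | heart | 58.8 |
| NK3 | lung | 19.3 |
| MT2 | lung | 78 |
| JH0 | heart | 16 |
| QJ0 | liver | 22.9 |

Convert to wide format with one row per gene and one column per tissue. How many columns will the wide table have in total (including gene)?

5

1 column for gene plus 4 distinct tissue values → 5 columns.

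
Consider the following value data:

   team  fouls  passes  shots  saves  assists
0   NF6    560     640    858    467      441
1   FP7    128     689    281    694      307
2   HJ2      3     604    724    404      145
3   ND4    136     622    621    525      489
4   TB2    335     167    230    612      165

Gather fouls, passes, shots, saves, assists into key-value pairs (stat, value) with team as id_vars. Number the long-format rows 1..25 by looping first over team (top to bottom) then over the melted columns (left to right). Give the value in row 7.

689

25 rows total (5 × 5). Row 7: index ⌊(7-1)/5⌋ = 1 into team → FP7; (7-1) mod 5 = 1 into the melted columns → passes.
So row 7 is (FP7, passes, 689); value = 689.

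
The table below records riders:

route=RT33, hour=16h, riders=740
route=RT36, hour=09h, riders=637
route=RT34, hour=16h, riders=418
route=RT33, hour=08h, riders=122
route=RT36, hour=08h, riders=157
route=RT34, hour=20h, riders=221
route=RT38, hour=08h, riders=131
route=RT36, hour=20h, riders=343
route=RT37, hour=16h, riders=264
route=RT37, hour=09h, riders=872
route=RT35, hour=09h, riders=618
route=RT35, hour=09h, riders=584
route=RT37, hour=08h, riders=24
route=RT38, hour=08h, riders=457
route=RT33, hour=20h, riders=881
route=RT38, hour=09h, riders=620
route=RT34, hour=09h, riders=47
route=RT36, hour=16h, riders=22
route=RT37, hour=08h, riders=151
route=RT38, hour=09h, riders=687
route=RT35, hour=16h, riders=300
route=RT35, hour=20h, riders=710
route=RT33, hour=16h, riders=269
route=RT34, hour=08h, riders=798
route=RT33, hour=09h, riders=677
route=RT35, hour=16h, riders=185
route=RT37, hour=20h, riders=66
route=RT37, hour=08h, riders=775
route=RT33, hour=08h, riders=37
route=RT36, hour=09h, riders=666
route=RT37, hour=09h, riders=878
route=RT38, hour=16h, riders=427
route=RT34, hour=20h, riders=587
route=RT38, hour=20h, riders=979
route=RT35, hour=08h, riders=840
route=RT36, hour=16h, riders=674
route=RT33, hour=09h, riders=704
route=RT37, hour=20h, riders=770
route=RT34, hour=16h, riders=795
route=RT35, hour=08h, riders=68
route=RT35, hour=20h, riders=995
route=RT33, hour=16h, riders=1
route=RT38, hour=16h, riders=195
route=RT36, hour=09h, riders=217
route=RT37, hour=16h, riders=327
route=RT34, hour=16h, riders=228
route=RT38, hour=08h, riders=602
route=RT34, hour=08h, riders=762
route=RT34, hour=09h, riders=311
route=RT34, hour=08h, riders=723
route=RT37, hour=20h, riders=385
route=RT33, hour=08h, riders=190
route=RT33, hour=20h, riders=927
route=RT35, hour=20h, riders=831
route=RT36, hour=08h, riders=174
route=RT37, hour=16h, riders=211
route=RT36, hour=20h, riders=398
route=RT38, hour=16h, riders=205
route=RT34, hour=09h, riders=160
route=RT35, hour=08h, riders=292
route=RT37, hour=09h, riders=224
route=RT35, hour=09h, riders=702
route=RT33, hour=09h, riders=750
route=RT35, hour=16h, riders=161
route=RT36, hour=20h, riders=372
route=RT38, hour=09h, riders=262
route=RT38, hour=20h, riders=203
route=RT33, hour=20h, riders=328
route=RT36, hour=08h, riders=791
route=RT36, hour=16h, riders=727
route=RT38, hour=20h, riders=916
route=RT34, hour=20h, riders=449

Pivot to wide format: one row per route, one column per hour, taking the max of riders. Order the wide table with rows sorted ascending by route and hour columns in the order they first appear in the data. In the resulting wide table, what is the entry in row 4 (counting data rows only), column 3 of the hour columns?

791

With rows sorted ascending by route, row 4 is route=RT36. hour columns in first-appearance order: 16h, 09h, 08h, 20h; column 3 is 08h.
Long rows with route=RT36, hour=08h: max(157, 174, 791) = 791.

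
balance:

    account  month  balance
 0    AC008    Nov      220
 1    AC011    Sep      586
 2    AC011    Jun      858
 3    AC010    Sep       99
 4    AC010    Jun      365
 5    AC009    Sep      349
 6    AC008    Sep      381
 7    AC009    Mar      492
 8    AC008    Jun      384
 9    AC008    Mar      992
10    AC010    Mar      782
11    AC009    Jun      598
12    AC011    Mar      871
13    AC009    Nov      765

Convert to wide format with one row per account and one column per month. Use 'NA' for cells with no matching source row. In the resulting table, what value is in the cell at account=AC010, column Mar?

782

The long row with account=AC010, month=Mar has balance=782.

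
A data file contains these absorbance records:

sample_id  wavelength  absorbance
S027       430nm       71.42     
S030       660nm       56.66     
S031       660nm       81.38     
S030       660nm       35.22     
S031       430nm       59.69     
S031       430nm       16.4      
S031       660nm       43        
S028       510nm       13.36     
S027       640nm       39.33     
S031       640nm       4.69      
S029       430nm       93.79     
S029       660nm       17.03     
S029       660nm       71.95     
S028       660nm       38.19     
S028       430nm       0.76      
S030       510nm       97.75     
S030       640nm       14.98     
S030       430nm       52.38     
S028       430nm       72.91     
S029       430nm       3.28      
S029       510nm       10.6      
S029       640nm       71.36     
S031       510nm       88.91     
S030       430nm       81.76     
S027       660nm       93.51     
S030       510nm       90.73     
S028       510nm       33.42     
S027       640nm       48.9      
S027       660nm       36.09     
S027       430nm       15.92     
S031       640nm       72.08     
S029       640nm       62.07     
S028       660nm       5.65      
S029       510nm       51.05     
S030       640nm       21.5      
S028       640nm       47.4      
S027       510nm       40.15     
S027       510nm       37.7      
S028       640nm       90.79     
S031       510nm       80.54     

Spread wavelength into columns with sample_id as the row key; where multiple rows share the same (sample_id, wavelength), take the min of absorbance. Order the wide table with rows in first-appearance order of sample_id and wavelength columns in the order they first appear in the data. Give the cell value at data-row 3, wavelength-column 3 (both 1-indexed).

With rows in first-appearance order of sample_id, row 3 is sample_id=S031. wavelength columns in first-appearance order: 430nm, 660nm, 510nm, 640nm; column 3 is 510nm.
Long rows with sample_id=S031, wavelength=510nm: min(88.91, 80.54) = 80.54.

80.54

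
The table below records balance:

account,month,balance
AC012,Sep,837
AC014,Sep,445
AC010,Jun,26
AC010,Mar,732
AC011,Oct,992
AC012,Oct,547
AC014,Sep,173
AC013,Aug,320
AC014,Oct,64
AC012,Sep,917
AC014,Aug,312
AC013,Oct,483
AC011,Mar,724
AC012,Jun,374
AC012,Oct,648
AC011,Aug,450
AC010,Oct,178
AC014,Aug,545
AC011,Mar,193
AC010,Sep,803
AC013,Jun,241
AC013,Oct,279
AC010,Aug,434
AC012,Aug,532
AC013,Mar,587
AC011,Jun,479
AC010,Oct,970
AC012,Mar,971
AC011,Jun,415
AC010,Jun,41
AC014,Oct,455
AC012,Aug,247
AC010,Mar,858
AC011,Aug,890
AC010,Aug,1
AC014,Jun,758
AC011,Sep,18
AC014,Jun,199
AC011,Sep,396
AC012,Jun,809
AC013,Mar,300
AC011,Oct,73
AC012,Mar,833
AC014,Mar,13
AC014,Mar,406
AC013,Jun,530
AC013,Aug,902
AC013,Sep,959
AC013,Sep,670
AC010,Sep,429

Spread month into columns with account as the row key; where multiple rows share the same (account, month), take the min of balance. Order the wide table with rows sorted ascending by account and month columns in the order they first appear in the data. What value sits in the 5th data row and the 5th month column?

312

With rows sorted ascending by account, row 5 is account=AC014. month columns in first-appearance order: Sep, Jun, Mar, Oct, Aug; column 5 is Aug.
Long rows with account=AC014, month=Aug: min(312, 545) = 312.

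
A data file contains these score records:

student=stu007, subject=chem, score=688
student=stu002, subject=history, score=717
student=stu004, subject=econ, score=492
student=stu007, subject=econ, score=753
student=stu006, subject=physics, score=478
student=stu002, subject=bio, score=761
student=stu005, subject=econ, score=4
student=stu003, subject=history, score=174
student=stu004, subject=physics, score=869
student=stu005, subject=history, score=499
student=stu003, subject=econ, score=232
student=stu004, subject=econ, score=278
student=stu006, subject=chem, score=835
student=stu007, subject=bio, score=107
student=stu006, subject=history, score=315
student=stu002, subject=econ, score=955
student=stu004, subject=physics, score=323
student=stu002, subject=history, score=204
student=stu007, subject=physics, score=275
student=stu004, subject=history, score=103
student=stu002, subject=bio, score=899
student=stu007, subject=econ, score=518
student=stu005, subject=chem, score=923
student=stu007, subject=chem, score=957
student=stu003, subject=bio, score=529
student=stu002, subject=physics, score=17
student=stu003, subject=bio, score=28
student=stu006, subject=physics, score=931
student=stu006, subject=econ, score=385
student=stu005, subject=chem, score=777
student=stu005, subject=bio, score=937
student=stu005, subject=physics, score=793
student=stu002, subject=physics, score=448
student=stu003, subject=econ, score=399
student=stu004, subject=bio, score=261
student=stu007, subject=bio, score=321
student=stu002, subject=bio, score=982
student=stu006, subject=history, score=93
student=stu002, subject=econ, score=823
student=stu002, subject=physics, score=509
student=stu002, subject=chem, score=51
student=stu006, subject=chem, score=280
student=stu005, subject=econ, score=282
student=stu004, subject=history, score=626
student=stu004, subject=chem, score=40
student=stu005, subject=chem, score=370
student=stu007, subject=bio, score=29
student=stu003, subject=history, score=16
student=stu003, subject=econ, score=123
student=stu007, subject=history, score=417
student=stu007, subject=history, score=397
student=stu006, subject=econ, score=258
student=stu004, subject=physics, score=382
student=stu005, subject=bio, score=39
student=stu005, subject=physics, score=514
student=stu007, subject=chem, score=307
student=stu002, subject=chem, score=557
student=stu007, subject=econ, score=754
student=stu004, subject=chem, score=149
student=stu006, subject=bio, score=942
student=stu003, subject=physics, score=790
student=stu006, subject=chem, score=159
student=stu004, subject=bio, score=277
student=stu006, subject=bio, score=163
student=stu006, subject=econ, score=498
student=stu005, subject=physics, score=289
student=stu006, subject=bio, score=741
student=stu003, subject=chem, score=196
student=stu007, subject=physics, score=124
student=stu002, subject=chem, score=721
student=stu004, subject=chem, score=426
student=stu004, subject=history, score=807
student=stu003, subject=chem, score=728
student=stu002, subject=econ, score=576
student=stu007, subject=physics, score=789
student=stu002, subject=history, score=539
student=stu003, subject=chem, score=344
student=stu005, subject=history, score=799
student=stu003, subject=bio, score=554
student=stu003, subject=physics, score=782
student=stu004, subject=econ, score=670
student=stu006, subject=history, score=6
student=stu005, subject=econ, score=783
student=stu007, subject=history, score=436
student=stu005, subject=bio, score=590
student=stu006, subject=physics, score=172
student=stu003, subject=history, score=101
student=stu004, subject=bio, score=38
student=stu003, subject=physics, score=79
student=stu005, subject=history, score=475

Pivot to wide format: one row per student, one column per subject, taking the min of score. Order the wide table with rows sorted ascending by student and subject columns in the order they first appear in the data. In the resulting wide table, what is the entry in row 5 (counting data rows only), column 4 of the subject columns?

With rows sorted ascending by student, row 5 is student=stu006. subject columns in first-appearance order: chem, history, econ, physics, bio; column 4 is physics.
Long rows with student=stu006, subject=physics: min(478, 931, 172) = 172.

172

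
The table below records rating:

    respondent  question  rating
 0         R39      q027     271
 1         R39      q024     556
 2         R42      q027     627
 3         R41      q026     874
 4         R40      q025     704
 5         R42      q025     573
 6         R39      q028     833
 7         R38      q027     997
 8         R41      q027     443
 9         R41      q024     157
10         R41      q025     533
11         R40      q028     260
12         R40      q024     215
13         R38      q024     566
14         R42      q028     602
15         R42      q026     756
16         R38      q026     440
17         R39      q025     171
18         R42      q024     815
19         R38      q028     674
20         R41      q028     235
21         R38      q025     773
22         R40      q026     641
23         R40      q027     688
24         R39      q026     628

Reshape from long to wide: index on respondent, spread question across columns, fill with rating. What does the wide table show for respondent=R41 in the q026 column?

Wide layout: rows indexed by respondent, columns are the 5 distinct question values (q027, q024, q026, q025, q028).
Cell (respondent=R41, question=q026) draws from the long row where respondent=R41 and question=q026, which has rating=874.

874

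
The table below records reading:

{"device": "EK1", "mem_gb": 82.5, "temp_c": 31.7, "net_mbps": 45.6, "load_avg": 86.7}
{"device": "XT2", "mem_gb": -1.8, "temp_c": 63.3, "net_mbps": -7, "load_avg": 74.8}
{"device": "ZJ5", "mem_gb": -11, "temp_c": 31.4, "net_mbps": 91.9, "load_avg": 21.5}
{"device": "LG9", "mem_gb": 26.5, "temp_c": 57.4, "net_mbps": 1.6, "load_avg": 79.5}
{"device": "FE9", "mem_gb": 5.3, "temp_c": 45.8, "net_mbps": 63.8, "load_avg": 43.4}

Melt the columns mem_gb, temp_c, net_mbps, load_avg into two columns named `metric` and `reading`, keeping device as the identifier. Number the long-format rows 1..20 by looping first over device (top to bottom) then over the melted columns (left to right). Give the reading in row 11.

20 rows total (5 × 4). Row 11: index ⌊(11-1)/4⌋ = 2 into device → ZJ5; (11-1) mod 4 = 2 into the melted columns → net_mbps.
So row 11 is (ZJ5, net_mbps, 91.9); reading = 91.9.

91.9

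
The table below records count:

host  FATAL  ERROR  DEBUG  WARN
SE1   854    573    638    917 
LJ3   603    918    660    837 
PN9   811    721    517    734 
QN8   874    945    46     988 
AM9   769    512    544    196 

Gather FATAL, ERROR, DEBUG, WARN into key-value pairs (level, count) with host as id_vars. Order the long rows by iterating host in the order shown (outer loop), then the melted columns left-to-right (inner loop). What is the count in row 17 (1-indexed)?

20 rows total (5 × 4). Row 17: index ⌊(17-1)/4⌋ = 4 into host → AM9; (17-1) mod 4 = 0 into the melted columns → FATAL.
So row 17 is (AM9, FATAL, 769); count = 769.

769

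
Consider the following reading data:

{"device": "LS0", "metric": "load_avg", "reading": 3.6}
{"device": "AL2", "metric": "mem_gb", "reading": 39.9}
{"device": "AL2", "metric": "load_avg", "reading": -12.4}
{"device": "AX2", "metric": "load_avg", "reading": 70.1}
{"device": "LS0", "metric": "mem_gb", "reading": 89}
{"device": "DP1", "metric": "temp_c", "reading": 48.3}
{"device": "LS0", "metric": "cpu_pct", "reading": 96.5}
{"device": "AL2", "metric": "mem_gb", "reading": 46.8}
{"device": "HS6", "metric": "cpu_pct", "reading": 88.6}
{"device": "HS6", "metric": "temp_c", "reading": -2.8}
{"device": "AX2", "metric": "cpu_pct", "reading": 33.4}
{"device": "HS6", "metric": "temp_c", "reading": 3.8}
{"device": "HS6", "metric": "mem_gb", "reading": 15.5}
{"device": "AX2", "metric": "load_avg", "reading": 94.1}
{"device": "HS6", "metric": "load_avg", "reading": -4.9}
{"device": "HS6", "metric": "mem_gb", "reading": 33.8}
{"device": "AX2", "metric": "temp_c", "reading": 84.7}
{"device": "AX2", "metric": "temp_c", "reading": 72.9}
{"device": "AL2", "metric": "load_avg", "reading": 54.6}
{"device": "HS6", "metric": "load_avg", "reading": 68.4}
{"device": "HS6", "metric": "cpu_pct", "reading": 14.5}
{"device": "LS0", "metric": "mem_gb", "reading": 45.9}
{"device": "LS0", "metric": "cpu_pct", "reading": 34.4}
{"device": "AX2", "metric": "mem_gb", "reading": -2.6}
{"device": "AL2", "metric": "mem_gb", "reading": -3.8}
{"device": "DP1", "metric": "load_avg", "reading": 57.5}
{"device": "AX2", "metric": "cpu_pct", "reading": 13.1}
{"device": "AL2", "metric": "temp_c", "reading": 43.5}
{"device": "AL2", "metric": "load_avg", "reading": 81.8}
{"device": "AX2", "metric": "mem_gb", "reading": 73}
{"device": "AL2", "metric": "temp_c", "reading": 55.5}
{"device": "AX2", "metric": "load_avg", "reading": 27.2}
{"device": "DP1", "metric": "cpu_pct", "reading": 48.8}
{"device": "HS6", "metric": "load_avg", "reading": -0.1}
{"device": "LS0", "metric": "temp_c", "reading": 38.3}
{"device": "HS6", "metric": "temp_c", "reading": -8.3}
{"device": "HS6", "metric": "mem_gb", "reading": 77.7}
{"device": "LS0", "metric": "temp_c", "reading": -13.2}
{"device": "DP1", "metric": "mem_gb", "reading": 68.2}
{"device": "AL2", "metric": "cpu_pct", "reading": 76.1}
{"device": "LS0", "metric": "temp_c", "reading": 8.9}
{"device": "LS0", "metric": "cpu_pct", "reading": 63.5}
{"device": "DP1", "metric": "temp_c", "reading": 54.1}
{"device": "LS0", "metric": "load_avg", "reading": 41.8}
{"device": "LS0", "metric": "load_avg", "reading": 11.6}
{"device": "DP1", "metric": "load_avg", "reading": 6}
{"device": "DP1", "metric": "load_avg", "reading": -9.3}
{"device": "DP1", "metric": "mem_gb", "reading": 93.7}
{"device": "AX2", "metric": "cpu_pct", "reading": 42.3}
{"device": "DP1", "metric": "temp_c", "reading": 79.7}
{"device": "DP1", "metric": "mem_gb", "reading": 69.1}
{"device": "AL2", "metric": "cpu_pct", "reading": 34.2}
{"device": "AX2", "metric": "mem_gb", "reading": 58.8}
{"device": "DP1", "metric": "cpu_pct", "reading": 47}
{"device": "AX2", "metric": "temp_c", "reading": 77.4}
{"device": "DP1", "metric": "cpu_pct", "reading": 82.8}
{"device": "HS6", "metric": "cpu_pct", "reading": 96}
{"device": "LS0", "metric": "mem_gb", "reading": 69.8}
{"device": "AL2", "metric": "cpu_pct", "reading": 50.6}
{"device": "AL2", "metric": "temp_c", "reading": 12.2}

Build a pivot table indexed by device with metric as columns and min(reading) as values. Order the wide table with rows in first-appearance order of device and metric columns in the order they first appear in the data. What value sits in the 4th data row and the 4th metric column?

With rows in first-appearance order of device, row 4 is device=DP1. metric columns in first-appearance order: load_avg, mem_gb, temp_c, cpu_pct; column 4 is cpu_pct.
Long rows with device=DP1, metric=cpu_pct: min(48.8, 47, 82.8) = 47.

47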